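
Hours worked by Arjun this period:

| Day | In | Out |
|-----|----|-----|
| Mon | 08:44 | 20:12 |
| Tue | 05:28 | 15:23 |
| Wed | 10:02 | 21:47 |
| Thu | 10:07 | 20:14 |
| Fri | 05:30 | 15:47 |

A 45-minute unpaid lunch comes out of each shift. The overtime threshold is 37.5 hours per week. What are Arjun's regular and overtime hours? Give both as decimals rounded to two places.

Regular 37.50 hours, overtime 12.28 hours

Mon: 08:44–20:12 = 11 h 28 min; less 45 min break → 10 h 43 min
Tue: 05:28–15:23 = 9 h 55 min; less 45 min break → 9 h 10 min
Wed: 10:02–21:47 = 11 h 45 min; less 45 min break → 11 h 0 min
Thu: 10:07–20:14 = 10 h 7 min; less 45 min break → 9 h 22 min
Fri: 05:30–15:47 = 10 h 17 min; less 45 min break → 9 h 32 min
Total worked: 49 h 47 min = 49.78 h.
Threshold 37.5 h → overtime 12 h 17 min, regular 37 h 30 min.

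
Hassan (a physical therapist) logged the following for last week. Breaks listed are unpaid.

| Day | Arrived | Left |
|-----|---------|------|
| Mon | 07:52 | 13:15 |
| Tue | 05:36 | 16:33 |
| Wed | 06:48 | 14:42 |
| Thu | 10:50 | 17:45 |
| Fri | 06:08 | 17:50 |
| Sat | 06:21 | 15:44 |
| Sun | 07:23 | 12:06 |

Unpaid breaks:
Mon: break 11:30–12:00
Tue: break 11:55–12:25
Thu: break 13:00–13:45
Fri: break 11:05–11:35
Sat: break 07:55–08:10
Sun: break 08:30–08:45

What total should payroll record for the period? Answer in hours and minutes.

Mon: 07:52–13:15 = 5 h 23 min; less 30 min break → 4 h 53 min
Tue: 05:36–16:33 = 10 h 57 min; less 30 min break → 10 h 27 min
Wed: 06:48–14:42 = 7 h 54 min
Thu: 10:50–17:45 = 6 h 55 min; less 45 min break → 6 h 10 min
Fri: 06:08–17:50 = 11 h 42 min; less 30 min break → 11 h 12 min
Sat: 06:21–15:44 = 9 h 23 min; less 15 min break → 9 h 8 min
Sun: 07:23–12:06 = 4 h 43 min; less 15 min break → 4 h 28 min
Total: 4 h 53 min + 10 h 27 min + 7 h 54 min + 6 h 10 min + 11 h 12 min + 9 h 8 min + 4 h 28 min = 54 h 12 min.

54 h 12 min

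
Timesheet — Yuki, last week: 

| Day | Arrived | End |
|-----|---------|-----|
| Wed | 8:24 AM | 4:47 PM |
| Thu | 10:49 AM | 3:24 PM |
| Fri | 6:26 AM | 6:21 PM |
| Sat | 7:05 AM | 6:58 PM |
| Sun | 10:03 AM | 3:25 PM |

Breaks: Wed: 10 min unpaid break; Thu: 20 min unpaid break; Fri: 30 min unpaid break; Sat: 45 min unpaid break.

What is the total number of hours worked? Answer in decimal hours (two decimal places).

Wed: 8:24 AM–4:47 PM = 8 h 23 min; less 10 min break → 8 h 13 min
Thu: 10:49 AM–3:24 PM = 4 h 35 min; less 20 min break → 4 h 15 min
Fri: 6:26 AM–6:21 PM = 11 h 55 min; less 30 min break → 11 h 25 min
Sat: 7:05 AM–6:58 PM = 11 h 53 min; less 45 min break → 11 h 8 min
Sun: 10:03 AM–3:25 PM = 5 h 22 min
Total: 8 h 13 min + 4 h 15 min + 11 h 25 min + 11 h 8 min + 5 h 22 min = 40 h 23 min.

40.38 hours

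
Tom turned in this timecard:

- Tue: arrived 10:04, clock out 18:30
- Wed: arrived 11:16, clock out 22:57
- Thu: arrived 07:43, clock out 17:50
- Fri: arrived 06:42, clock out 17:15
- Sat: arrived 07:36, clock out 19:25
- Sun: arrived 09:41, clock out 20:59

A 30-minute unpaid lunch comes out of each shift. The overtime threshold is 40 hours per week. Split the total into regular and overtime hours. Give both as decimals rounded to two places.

Regular 40.00 hours, overtime 20.90 hours

Tue: 10:04–18:30 = 8 h 26 min; less 30 min break → 7 h 56 min
Wed: 11:16–22:57 = 11 h 41 min; less 30 min break → 11 h 11 min
Thu: 07:43–17:50 = 10 h 7 min; less 30 min break → 9 h 37 min
Fri: 06:42–17:15 = 10 h 33 min; less 30 min break → 10 h 3 min
Sat: 07:36–19:25 = 11 h 49 min; less 30 min break → 11 h 19 min
Sun: 09:41–20:59 = 11 h 18 min; less 30 min break → 10 h 48 min
Total worked: 60 h 54 min = 60.90 h.
Threshold 40 h → overtime 20 h 54 min, regular 40 h 0 min.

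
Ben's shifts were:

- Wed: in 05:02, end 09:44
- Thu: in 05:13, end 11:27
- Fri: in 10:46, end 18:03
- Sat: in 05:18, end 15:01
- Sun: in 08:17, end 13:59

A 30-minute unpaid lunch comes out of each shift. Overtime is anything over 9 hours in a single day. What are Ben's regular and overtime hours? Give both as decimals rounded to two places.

Wed: 05:02–09:44 = 4 h 42 min; less 30 min break → 4 h 12 min
Thu: 05:13–11:27 = 6 h 14 min; less 30 min break → 5 h 44 min
Fri: 10:46–18:03 = 7 h 17 min; less 30 min break → 6 h 47 min
Sat: 05:18–15:01 = 9 h 43 min; less 30 min break → 9 h 13 min
Sun: 08:17–13:59 = 5 h 42 min; less 30 min break → 5 h 12 min
Wed reg 4 h 12 min / OT 0 h 0 min; Thu reg 5 h 44 min / OT 0 h 0 min; Fri reg 6 h 47 min / OT 0 h 0 min; Sat reg 9 h 0 min / OT 0 h 13 min; Sun reg 5 h 12 min / OT 0 h 0 min.
Totals: regular 30 h 55 min, overtime 0 h 13 min.

Regular 30.92 hours, overtime 0.22 hours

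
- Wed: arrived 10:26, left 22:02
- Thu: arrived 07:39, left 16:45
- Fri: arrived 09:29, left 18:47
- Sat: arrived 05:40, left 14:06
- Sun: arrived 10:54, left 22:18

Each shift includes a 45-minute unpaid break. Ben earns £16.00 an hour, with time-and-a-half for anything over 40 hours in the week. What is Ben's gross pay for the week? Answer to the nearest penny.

£786.00

Wed: 10:26–22:02 = 11 h 36 min; less 45 min break → 10 h 51 min
Thu: 07:39–16:45 = 9 h 6 min; less 45 min break → 8 h 21 min
Fri: 09:29–18:47 = 9 h 18 min; less 45 min break → 8 h 33 min
Sat: 05:40–14:06 = 8 h 26 min; less 45 min break → 7 h 41 min
Sun: 10:54–22:18 = 11 h 24 min; less 45 min break → 10 h 39 min
Total worked: 46 h 5 min = 2765 min.
Regular 40 h 0 min = 2400 min at £16.00/h; overtime 6 h 5 min = 365 min at £24.00/h.
Pay = (2400 × £16.00 + 365 × £24.00) ÷ 60 = £786.00.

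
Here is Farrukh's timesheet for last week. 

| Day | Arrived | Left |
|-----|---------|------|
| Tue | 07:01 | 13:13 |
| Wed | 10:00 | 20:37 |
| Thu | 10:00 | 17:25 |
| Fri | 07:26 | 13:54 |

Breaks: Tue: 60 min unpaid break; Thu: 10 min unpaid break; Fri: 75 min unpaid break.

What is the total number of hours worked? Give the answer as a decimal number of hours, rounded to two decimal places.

Tue: 07:01–13:13 = 6 h 12 min; less 60 min break → 5 h 12 min
Wed: 10:00–20:37 = 10 h 37 min
Thu: 10:00–17:25 = 7 h 25 min; less 10 min break → 7 h 15 min
Fri: 07:26–13:54 = 6 h 28 min; less 75 min break → 5 h 13 min
Total: 5 h 12 min + 10 h 37 min + 7 h 15 min + 5 h 13 min = 28 h 17 min.

28.28 hours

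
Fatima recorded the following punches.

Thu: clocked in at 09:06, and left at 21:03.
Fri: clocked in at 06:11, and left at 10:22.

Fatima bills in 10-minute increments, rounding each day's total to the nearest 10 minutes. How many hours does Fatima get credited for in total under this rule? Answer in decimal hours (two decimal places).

Thu: 09:06–21:03 = 11 h 57 min → rounds to 12 h 0 min
Fri: 06:11–10:22 = 4 h 11 min → rounds to 4 h 10 min
Total credited: 16 h 10 min.

16.17 hours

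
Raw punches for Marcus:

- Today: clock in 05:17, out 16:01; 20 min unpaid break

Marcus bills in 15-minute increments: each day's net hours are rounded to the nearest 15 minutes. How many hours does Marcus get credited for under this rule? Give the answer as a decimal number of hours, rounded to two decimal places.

Today: 05:17–16:01 = 10 h 44 min − 20 min = 10 h 24 min → rounds to 10 h 30 min

10.50 hours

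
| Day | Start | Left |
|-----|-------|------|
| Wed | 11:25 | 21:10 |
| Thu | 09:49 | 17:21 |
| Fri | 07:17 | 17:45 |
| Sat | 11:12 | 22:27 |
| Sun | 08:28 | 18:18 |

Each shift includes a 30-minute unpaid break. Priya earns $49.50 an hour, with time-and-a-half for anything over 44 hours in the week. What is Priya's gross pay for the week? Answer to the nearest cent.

Wed: 11:25–21:10 = 9 h 45 min; less 30 min break → 9 h 15 min
Thu: 09:49–17:21 = 7 h 32 min; less 30 min break → 7 h 2 min
Fri: 07:17–17:45 = 10 h 28 min; less 30 min break → 9 h 58 min
Sat: 11:12–22:27 = 11 h 15 min; less 30 min break → 10 h 45 min
Sun: 08:28–18:18 = 9 h 50 min; less 30 min break → 9 h 20 min
Total worked: 46 h 20 min = 2780 min.
Regular 44 h 0 min = 2640 min at $49.50/h; overtime 2 h 20 min = 140 min at $74.25/h.
Pay = (2640 × $49.50 + 140 × $74.25) ÷ 60 = $2351.25.

$2351.25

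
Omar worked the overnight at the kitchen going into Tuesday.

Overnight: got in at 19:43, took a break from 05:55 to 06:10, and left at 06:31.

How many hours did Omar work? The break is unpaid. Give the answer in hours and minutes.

Overnight: 19:43 → midnight = 4 h 17 min; midnight → 06:31 = 6 h 31 min; span 10 h 48 min; less 15 min break → 10 h 33 min

10 h 33 min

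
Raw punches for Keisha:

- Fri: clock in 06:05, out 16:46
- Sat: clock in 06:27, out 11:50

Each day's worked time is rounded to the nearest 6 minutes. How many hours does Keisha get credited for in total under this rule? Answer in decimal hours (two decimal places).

16.10 hours

Fri: 06:05–16:46 = 10 h 41 min → rounds to 10 h 42 min
Sat: 06:27–11:50 = 5 h 23 min → rounds to 5 h 24 min
Total credited: 16 h 6 min.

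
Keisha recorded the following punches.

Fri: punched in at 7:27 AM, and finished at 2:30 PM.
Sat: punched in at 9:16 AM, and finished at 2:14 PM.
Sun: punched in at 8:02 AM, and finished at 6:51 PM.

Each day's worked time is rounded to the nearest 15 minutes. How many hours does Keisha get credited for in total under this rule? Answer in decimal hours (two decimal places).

22.75 hours

Fri: 7:27 AM–2:30 PM = 7 h 3 min → rounds to 7 h 0 min
Sat: 9:16 AM–2:14 PM = 4 h 58 min → rounds to 5 h 0 min
Sun: 8:02 AM–6:51 PM = 10 h 49 min → rounds to 10 h 45 min
Total credited: 22 h 45 min.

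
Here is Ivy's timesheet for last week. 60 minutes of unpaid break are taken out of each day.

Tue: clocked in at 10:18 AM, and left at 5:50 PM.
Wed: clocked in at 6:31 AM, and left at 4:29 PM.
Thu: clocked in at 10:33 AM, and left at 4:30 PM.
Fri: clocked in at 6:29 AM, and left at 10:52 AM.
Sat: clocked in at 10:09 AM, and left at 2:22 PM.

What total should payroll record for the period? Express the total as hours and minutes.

Tue: 10:18 AM–5:50 PM = 7 h 32 min; less 60 min break → 6 h 32 min
Wed: 6:31 AM–4:29 PM = 9 h 58 min; less 60 min break → 8 h 58 min
Thu: 10:33 AM–4:30 PM = 5 h 57 min; less 60 min break → 4 h 57 min
Fri: 6:29 AM–10:52 AM = 4 h 23 min; less 60 min break → 3 h 23 min
Sat: 10:09 AM–2:22 PM = 4 h 13 min; less 60 min break → 3 h 13 min
Total: 6 h 32 min + 8 h 58 min + 4 h 57 min + 3 h 23 min + 3 h 13 min = 27 h 3 min.

27 h 3 min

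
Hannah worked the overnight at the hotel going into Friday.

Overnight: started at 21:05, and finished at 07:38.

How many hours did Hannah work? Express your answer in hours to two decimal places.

10.55 hours

Overnight: 21:05 → midnight = 2 h 55 min; midnight → 07:38 = 7 h 38 min; span 10 h 33 min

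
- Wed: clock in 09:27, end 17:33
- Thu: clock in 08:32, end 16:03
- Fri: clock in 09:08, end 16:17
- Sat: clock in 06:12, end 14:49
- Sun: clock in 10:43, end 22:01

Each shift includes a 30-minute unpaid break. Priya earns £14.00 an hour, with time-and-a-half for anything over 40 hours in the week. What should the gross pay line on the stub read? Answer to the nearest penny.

Wed: 09:27–17:33 = 8 h 6 min; less 30 min break → 7 h 36 min
Thu: 08:32–16:03 = 7 h 31 min; less 30 min break → 7 h 1 min
Fri: 09:08–16:17 = 7 h 9 min; less 30 min break → 6 h 39 min
Sat: 06:12–14:49 = 8 h 37 min; less 30 min break → 8 h 7 min
Sun: 10:43–22:01 = 11 h 18 min; less 30 min break → 10 h 48 min
Total worked: 40 h 11 min = 2411 min.
Regular 40 h 0 min = 2400 min at £14.00/h; overtime 0 h 11 min = 11 min at £21.00/h.
Pay = (2400 × £14.00 + 11 × £21.00) ÷ 60 = £563.85.

£563.85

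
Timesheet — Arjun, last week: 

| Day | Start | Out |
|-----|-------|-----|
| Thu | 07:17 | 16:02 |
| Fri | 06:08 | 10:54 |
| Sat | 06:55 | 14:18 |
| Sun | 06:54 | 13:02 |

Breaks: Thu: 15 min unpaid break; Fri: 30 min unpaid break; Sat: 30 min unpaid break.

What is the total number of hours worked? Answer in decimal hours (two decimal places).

Thu: 07:17–16:02 = 8 h 45 min; less 15 min break → 8 h 30 min
Fri: 06:08–10:54 = 4 h 46 min; less 30 min break → 4 h 16 min
Sat: 06:55–14:18 = 7 h 23 min; less 30 min break → 6 h 53 min
Sun: 06:54–13:02 = 6 h 8 min
Total: 8 h 30 min + 4 h 16 min + 6 h 53 min + 6 h 8 min = 25 h 47 min.

25.78 hours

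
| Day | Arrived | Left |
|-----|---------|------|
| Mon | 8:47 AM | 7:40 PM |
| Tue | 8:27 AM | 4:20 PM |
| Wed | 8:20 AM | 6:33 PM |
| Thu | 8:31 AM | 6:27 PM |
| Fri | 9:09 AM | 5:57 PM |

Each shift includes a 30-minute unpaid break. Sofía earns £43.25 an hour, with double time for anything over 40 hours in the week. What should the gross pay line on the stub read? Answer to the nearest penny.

£2181.24

Mon: 8:47 AM–7:40 PM = 10 h 53 min; less 30 min break → 10 h 23 min
Tue: 8:27 AM–4:20 PM = 7 h 53 min; less 30 min break → 7 h 23 min
Wed: 8:20 AM–6:33 PM = 10 h 13 min; less 30 min break → 9 h 43 min
Thu: 8:31 AM–6:27 PM = 9 h 56 min; less 30 min break → 9 h 26 min
Fri: 9:09 AM–5:57 PM = 8 h 48 min; less 30 min break → 8 h 18 min
Total worked: 45 h 13 min = 2713 min.
Regular 40 h 0 min = 2400 min at £43.25/h; overtime 5 h 13 min = 313 min at £86.50/h.
Pay = (2400 × £43.25 + 313 × £86.50) ÷ 60 = £2181.24.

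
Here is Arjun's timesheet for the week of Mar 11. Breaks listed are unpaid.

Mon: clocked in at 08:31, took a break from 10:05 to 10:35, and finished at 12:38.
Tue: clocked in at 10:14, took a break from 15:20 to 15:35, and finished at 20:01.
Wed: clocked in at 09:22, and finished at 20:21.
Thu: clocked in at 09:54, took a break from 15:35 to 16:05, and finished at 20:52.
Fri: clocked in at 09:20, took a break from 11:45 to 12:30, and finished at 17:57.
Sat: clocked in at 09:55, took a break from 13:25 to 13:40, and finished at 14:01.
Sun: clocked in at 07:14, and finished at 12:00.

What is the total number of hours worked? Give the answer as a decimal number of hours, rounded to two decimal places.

Mon: 08:31–12:38 = 4 h 7 min; less 30 min break → 3 h 37 min
Tue: 10:14–20:01 = 9 h 47 min; less 15 min break → 9 h 32 min
Wed: 09:22–20:21 = 10 h 59 min
Thu: 09:54–20:52 = 10 h 58 min; less 30 min break → 10 h 28 min
Fri: 09:20–17:57 = 8 h 37 min; less 45 min break → 7 h 52 min
Sat: 09:55–14:01 = 4 h 6 min; less 15 min break → 3 h 51 min
Sun: 07:14–12:00 = 4 h 46 min
Total: 3 h 37 min + 9 h 32 min + 10 h 59 min + 10 h 28 min + 7 h 52 min + 3 h 51 min + 4 h 46 min = 51 h 5 min.

51.08 hours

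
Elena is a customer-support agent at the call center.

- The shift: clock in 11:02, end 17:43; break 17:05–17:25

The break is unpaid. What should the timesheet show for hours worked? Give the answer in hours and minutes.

The shift: 11:02–17:43 = 6 h 41 min; less 20 min break → 6 h 21 min

6 h 21 min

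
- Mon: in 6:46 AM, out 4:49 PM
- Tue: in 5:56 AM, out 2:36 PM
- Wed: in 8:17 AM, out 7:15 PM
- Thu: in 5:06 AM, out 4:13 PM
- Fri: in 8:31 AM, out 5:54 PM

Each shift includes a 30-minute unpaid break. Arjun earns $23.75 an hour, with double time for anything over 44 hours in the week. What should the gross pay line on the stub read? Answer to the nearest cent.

$1219.96

Mon: 6:46 AM–4:49 PM = 10 h 3 min; less 30 min break → 9 h 33 min
Tue: 5:56 AM–2:36 PM = 8 h 40 min; less 30 min break → 8 h 10 min
Wed: 8:17 AM–7:15 PM = 10 h 58 min; less 30 min break → 10 h 28 min
Thu: 5:06 AM–4:13 PM = 11 h 7 min; less 30 min break → 10 h 37 min
Fri: 8:31 AM–5:54 PM = 9 h 23 min; less 30 min break → 8 h 53 min
Total worked: 47 h 41 min = 2861 min.
Regular 44 h 0 min = 2640 min at $23.75/h; overtime 3 h 41 min = 221 min at $47.50/h.
Pay = (2640 × $23.75 + 221 × $47.50) ÷ 60 = $1219.96.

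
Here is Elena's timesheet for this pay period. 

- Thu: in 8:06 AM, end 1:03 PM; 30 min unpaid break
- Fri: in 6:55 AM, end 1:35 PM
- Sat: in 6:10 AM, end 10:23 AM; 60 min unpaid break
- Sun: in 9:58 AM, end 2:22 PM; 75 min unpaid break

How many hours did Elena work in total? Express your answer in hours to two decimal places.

17.48 hours

Thu: 8:06 AM–1:03 PM = 4 h 57 min; less 30 min break → 4 h 27 min
Fri: 6:55 AM–1:35 PM = 6 h 40 min
Sat: 6:10 AM–10:23 AM = 4 h 13 min; less 60 min break → 3 h 13 min
Sun: 9:58 AM–2:22 PM = 4 h 24 min; less 75 min break → 3 h 9 min
Total: 4 h 27 min + 6 h 40 min + 3 h 13 min + 3 h 9 min = 17 h 29 min.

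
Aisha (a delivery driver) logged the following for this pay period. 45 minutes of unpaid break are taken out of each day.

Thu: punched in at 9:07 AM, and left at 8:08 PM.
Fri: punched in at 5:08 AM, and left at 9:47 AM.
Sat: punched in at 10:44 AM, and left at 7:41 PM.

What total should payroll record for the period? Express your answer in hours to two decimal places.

22.37 hours

Thu: 9:07 AM–8:08 PM = 11 h 1 min; less 45 min break → 10 h 16 min
Fri: 5:08 AM–9:47 AM = 4 h 39 min; less 45 min break → 3 h 54 min
Sat: 10:44 AM–7:41 PM = 8 h 57 min; less 45 min break → 8 h 12 min
Total: 10 h 16 min + 3 h 54 min + 8 h 12 min = 22 h 22 min.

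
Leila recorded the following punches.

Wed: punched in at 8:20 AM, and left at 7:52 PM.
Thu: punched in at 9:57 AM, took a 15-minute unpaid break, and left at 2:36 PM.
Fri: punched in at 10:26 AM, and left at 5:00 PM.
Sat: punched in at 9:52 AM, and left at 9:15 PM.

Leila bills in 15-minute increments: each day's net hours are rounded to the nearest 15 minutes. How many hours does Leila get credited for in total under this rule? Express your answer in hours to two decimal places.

Wed: 8:20 AM–7:52 PM = 11 h 32 min → rounds to 11 h 30 min
Thu: 9:57 AM–2:36 PM = 4 h 39 min − 15 min = 4 h 24 min → rounds to 4 h 30 min
Fri: 10:26 AM–5:00 PM = 6 h 34 min → rounds to 6 h 30 min
Sat: 9:52 AM–9:15 PM = 11 h 23 min → rounds to 11 h 30 min
Total credited: 34 h 0 min.

34.00 hours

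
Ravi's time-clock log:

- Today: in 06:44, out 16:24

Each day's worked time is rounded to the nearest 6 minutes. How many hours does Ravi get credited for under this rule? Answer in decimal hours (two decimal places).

Today: 06:44–16:24 = 9 h 40 min → rounds to 9 h 42 min

9.70 hours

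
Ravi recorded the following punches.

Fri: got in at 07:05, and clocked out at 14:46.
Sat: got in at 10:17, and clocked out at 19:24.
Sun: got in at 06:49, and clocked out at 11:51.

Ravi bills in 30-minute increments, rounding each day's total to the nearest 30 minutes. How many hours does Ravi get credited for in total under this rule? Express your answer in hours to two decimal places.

21.50 hours

Fri: 07:05–14:46 = 7 h 41 min → rounds to 7 h 30 min
Sat: 10:17–19:24 = 9 h 7 min → rounds to 9 h 0 min
Sun: 06:49–11:51 = 5 h 2 min → rounds to 5 h 0 min
Total credited: 21 h 30 min.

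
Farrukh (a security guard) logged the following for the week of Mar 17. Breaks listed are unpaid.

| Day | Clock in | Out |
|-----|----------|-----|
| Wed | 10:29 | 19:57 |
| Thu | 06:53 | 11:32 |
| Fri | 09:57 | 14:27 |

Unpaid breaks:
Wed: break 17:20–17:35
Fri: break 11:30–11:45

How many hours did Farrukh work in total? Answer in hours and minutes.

18 h 7 min

Wed: 10:29–19:57 = 9 h 28 min; less 15 min break → 9 h 13 min
Thu: 06:53–11:32 = 4 h 39 min
Fri: 09:57–14:27 = 4 h 30 min; less 15 min break → 4 h 15 min
Total: 9 h 13 min + 4 h 39 min + 4 h 15 min = 18 h 7 min.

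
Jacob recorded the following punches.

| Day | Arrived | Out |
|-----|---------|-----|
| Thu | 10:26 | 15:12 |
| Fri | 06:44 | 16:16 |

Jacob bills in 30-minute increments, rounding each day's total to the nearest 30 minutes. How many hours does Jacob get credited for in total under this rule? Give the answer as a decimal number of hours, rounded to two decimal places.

Thu: 10:26–15:12 = 4 h 46 min → rounds to 5 h 0 min
Fri: 06:44–16:16 = 9 h 32 min → rounds to 9 h 30 min
Total credited: 14 h 30 min.

14.50 hours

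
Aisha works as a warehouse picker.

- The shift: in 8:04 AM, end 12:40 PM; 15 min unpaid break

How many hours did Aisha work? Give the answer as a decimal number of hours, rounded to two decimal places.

The shift: 8:04 AM–12:40 PM = 4 h 36 min; less 15 min break → 4 h 21 min

4.35 hours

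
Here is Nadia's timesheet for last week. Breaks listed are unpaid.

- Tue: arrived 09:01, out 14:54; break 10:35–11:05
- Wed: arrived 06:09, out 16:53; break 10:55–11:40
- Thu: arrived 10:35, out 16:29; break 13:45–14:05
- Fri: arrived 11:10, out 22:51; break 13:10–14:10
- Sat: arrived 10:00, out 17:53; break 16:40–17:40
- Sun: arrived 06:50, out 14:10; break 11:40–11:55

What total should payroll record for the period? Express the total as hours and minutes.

Tue: 09:01–14:54 = 5 h 53 min; less 30 min break → 5 h 23 min
Wed: 06:09–16:53 = 10 h 44 min; less 45 min break → 9 h 59 min
Thu: 10:35–16:29 = 5 h 54 min; less 20 min break → 5 h 34 min
Fri: 11:10–22:51 = 11 h 41 min; less 60 min break → 10 h 41 min
Sat: 10:00–17:53 = 7 h 53 min; less 60 min break → 6 h 53 min
Sun: 06:50–14:10 = 7 h 20 min; less 15 min break → 7 h 5 min
Total: 5 h 23 min + 9 h 59 min + 5 h 34 min + 10 h 41 min + 6 h 53 min + 7 h 5 min = 45 h 35 min.

45 h 35 min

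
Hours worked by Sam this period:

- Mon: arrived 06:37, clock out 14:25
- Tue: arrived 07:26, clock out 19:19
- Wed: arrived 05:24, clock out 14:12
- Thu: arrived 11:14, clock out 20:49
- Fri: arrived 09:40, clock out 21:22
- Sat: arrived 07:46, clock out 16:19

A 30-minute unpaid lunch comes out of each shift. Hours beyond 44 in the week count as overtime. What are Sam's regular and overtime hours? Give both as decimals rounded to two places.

Mon: 06:37–14:25 = 7 h 48 min; less 30 min break → 7 h 18 min
Tue: 07:26–19:19 = 11 h 53 min; less 30 min break → 11 h 23 min
Wed: 05:24–14:12 = 8 h 48 min; less 30 min break → 8 h 18 min
Thu: 11:14–20:49 = 9 h 35 min; less 30 min break → 9 h 5 min
Fri: 09:40–21:22 = 11 h 42 min; less 30 min break → 11 h 12 min
Sat: 07:46–16:19 = 8 h 33 min; less 30 min break → 8 h 3 min
Total worked: 55 h 19 min = 55.32 h.
Threshold 44 h → overtime 11 h 19 min, regular 44 h 0 min.

Regular 44.00 hours, overtime 11.32 hours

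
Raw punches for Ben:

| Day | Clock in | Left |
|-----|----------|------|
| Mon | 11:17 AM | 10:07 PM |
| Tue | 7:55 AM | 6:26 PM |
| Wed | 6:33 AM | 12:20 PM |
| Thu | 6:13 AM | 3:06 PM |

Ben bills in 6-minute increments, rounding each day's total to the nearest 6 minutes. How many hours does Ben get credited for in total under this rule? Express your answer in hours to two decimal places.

36.00 hours

Mon: 11:17 AM–10:07 PM = 10 h 50 min → rounds to 10 h 48 min
Tue: 7:55 AM–6:26 PM = 10 h 31 min → rounds to 10 h 30 min
Wed: 6:33 AM–12:20 PM = 5 h 47 min → rounds to 5 h 48 min
Thu: 6:13 AM–3:06 PM = 8 h 53 min → rounds to 8 h 54 min
Total credited: 36 h 0 min.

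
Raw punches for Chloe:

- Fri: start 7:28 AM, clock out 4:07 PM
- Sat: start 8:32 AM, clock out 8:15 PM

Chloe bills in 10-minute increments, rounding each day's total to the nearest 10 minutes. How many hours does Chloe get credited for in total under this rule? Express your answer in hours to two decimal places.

20.33 hours

Fri: 7:28 AM–4:07 PM = 8 h 39 min → rounds to 8 h 40 min
Sat: 8:32 AM–8:15 PM = 11 h 43 min → rounds to 11 h 40 min
Total credited: 20 h 20 min.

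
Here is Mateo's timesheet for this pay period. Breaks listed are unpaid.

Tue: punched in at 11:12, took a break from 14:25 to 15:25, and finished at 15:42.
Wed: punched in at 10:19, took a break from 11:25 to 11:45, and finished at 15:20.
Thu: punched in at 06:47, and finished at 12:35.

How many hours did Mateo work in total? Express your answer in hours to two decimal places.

Tue: 11:12–15:42 = 4 h 30 min; less 60 min break → 3 h 30 min
Wed: 10:19–15:20 = 5 h 1 min; less 20 min break → 4 h 41 min
Thu: 06:47–12:35 = 5 h 48 min
Total: 3 h 30 min + 4 h 41 min + 5 h 48 min = 13 h 59 min.

13.98 hours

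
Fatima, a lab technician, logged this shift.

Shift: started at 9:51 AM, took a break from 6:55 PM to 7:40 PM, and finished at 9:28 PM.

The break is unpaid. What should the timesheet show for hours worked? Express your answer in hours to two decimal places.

Shift: 9:51 AM–9:28 PM = 11 h 37 min; less 45 min break → 10 h 52 min

10.87 hours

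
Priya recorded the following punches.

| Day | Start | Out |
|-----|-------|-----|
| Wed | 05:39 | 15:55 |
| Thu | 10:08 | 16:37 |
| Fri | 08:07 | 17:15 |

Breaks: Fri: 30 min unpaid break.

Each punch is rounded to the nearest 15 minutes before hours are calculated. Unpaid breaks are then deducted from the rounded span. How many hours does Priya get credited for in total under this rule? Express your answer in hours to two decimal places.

Wed: in 05:39→05:45, out 15:55→16:00; 10 h 15 min
Thu: in 10:08→10:15, out 16:37→16:30; 6 h 15 min
Fri: in 08:07→08:00, out 17:15→17:15; 9 h 15 min − 30 min = 8 h 45 min
Total credited: 25 h 15 min.

25.25 hours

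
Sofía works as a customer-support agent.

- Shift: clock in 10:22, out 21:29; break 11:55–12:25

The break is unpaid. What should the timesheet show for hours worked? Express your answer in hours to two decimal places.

Shift: 10:22–21:29 = 11 h 7 min; less 30 min break → 10 h 37 min

10.62 hours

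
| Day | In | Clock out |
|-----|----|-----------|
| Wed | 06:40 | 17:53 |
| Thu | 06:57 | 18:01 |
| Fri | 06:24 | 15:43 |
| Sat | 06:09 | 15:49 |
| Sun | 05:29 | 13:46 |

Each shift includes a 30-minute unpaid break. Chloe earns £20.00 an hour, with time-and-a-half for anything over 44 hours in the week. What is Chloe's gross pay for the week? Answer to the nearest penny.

Wed: 06:40–17:53 = 11 h 13 min; less 30 min break → 10 h 43 min
Thu: 06:57–18:01 = 11 h 4 min; less 30 min break → 10 h 34 min
Fri: 06:24–15:43 = 9 h 19 min; less 30 min break → 8 h 49 min
Sat: 06:09–15:49 = 9 h 40 min; less 30 min break → 9 h 10 min
Sun: 05:29–13:46 = 8 h 17 min; less 30 min break → 7 h 47 min
Total worked: 47 h 3 min = 2823 min.
Regular 44 h 0 min = 2640 min at £20.00/h; overtime 3 h 3 min = 183 min at £30.00/h.
Pay = (2640 × £20.00 + 183 × £30.00) ÷ 60 = £971.50.

£971.50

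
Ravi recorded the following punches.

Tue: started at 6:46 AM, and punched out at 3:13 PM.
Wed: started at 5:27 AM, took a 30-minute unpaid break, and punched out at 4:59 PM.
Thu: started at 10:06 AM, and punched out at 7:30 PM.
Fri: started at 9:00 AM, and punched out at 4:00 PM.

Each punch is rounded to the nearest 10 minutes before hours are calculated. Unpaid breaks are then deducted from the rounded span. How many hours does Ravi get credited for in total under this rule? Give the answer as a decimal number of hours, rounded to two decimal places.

35.67 hours

Tue: in 6:46 AM→6:50 AM, out 3:13 PM→3:10 PM; 8 h 20 min
Wed: in 5:27 AM→5:30 AM, out 4:59 PM→5:00 PM; 11 h 30 min − 30 min = 11 h 0 min
Thu: in 10:06 AM→10:10 AM, out 7:30 PM→7:30 PM; 9 h 20 min
Fri: in 9:00 AM→9:00 AM, out 4:00 PM→4:00 PM; 7 h 0 min
Total credited: 35 h 40 min.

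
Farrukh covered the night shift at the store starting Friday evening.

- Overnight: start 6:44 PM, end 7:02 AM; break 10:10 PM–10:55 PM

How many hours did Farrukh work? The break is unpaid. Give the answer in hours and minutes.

Overnight: 6:44 PM → midnight = 5 h 16 min; midnight → 7:02 AM = 7 h 2 min; span 12 h 18 min; less 45 min break → 11 h 33 min

11 h 33 min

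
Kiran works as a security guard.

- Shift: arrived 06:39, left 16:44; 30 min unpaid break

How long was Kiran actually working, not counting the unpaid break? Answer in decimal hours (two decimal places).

9.58 hours

Shift: 06:39–16:44 = 10 h 5 min; less 30 min break → 9 h 35 min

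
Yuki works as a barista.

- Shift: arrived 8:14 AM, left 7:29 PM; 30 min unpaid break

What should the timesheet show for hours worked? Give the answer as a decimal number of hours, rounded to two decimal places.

Shift: 8:14 AM–7:29 PM = 11 h 15 min; less 30 min break → 10 h 45 min

10.75 hours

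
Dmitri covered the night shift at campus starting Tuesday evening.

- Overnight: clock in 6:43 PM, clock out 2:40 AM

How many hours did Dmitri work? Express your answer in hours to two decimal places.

Overnight: 6:43 PM → midnight = 5 h 17 min; midnight → 2:40 AM = 2 h 40 min; span 7 h 57 min

7.95 hours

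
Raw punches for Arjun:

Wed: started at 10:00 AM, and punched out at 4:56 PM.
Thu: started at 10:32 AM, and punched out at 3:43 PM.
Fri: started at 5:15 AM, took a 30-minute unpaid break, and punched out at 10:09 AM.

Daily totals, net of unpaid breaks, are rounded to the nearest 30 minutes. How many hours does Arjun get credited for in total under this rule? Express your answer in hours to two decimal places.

16.50 hours

Wed: 10:00 AM–4:56 PM = 6 h 56 min → rounds to 7 h 0 min
Thu: 10:32 AM–3:43 PM = 5 h 11 min → rounds to 5 h 0 min
Fri: 5:15 AM–10:09 AM = 4 h 54 min − 30 min = 4 h 24 min → rounds to 4 h 30 min
Total credited: 16 h 30 min.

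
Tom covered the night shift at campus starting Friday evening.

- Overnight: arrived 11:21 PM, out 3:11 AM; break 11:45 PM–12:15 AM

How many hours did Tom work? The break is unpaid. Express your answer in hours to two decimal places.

3.33 hours

Overnight: 11:21 PM → midnight = 0 h 39 min; midnight → 3:11 AM = 3 h 11 min; span 3 h 50 min; less 30 min break → 3 h 20 min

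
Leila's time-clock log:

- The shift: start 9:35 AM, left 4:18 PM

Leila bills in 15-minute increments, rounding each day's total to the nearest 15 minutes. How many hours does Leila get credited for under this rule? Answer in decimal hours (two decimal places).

6.75 hours

The shift: 9:35 AM–4:18 PM = 6 h 43 min → rounds to 6 h 45 min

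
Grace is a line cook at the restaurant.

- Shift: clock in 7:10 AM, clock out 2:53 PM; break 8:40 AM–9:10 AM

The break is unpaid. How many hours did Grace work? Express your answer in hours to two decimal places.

7.22 hours

Shift: 7:10 AM–2:53 PM = 7 h 43 min; less 30 min break → 7 h 13 min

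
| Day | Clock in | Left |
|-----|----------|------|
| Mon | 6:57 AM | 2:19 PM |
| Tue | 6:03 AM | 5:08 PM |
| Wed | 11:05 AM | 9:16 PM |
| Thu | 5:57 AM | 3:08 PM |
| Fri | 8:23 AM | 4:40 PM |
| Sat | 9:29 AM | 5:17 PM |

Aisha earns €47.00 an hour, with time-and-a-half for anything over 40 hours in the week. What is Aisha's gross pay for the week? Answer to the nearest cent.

Mon: 6:57 AM–2:19 PM = 7 h 22 min
Tue: 6:03 AM–5:08 PM = 11 h 5 min
Wed: 11:05 AM–9:16 PM = 10 h 11 min
Thu: 5:57 AM–3:08 PM = 9 h 11 min
Fri: 8:23 AM–4:40 PM = 8 h 17 min
Sat: 9:29 AM–5:17 PM = 7 h 48 min
Total worked: 53 h 54 min = 3234 min.
Regular 40 h 0 min = 2400 min at €47.00/h; overtime 13 h 54 min = 834 min at €70.50/h.
Pay = (2400 × €47.00 + 834 × €70.50) ÷ 60 = €2859.95.

€2859.95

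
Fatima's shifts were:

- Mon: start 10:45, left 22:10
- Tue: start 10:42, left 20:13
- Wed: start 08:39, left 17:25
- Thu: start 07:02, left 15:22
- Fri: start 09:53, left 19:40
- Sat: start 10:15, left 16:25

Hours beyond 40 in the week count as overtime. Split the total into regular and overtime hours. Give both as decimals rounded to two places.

Regular 40.00 hours, overtime 13.98 hours

Mon: 10:45–22:10 = 11 h 25 min
Tue: 10:42–20:13 = 9 h 31 min
Wed: 08:39–17:25 = 8 h 46 min
Thu: 07:02–15:22 = 8 h 20 min
Fri: 09:53–19:40 = 9 h 47 min
Sat: 10:15–16:25 = 6 h 10 min
Total worked: 53 h 59 min = 53.98 h.
Threshold 40 h → overtime 13 h 59 min, regular 40 h 0 min.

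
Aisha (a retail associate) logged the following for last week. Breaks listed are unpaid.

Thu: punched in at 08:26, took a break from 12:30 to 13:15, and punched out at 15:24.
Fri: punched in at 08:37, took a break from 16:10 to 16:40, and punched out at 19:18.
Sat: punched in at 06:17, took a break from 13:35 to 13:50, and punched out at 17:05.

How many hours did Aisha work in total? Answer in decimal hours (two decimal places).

26.95 hours

Thu: 08:26–15:24 = 6 h 58 min; less 45 min break → 6 h 13 min
Fri: 08:37–19:18 = 10 h 41 min; less 30 min break → 10 h 11 min
Sat: 06:17–17:05 = 10 h 48 min; less 15 min break → 10 h 33 min
Total: 6 h 13 min + 10 h 11 min + 10 h 33 min = 26 h 57 min.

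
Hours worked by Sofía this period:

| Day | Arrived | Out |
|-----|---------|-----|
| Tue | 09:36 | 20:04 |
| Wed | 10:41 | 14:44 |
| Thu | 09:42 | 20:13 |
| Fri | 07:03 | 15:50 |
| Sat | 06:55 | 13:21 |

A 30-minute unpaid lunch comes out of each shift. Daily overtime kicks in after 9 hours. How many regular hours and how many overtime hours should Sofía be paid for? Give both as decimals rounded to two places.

Tue: 09:36–20:04 = 10 h 28 min; less 30 min break → 9 h 58 min
Wed: 10:41–14:44 = 4 h 3 min; less 30 min break → 3 h 33 min
Thu: 09:42–20:13 = 10 h 31 min; less 30 min break → 10 h 1 min
Fri: 07:03–15:50 = 8 h 47 min; less 30 min break → 8 h 17 min
Sat: 06:55–13:21 = 6 h 26 min; less 30 min break → 5 h 56 min
Tue reg 9 h 0 min / OT 0 h 58 min; Wed reg 3 h 33 min / OT 0 h 0 min; Thu reg 9 h 0 min / OT 1 h 1 min; Fri reg 8 h 17 min / OT 0 h 0 min; Sat reg 5 h 56 min / OT 0 h 0 min.
Totals: regular 35 h 46 min, overtime 1 h 59 min.

Regular 35.77 hours, overtime 1.98 hours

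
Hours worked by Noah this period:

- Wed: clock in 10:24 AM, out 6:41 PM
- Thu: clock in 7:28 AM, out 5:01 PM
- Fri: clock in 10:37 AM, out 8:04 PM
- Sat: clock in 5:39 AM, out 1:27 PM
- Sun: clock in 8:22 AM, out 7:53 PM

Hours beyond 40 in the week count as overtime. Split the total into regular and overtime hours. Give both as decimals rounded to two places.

Wed: 10:24 AM–6:41 PM = 8 h 17 min
Thu: 7:28 AM–5:01 PM = 9 h 33 min
Fri: 10:37 AM–8:04 PM = 9 h 27 min
Sat: 5:39 AM–1:27 PM = 7 h 48 min
Sun: 8:22 AM–7:53 PM = 11 h 31 min
Total worked: 46 h 36 min = 46.60 h.
Threshold 40 h → overtime 6 h 36 min, regular 40 h 0 min.

Regular 40.00 hours, overtime 6.60 hours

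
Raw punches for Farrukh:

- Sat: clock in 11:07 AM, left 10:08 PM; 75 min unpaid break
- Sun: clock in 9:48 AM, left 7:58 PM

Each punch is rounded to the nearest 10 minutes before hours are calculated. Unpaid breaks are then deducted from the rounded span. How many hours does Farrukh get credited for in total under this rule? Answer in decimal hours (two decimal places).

Sat: in 11:07 AM→11:10 AM, out 10:08 PM→10:10 PM; 11 h 0 min − 75 min = 9 h 45 min
Sun: in 9:48 AM→9:50 AM, out 7:58 PM→8:00 PM; 10 h 10 min
Total credited: 19 h 55 min.

19.92 hours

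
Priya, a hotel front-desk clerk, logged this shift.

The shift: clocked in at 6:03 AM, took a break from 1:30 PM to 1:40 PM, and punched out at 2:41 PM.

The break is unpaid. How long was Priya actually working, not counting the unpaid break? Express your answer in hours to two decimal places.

The shift: 6:03 AM–2:41 PM = 8 h 38 min; less 10 min break → 8 h 28 min

8.47 hours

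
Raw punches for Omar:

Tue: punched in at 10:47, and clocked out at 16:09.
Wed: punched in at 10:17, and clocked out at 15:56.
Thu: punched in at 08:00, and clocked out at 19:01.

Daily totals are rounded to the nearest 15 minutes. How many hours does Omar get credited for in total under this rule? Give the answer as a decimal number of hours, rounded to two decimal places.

Tue: 10:47–16:09 = 5 h 22 min → rounds to 5 h 15 min
Wed: 10:17–15:56 = 5 h 39 min → rounds to 5 h 45 min
Thu: 08:00–19:01 = 11 h 1 min → rounds to 11 h 0 min
Total credited: 22 h 0 min.

22.00 hours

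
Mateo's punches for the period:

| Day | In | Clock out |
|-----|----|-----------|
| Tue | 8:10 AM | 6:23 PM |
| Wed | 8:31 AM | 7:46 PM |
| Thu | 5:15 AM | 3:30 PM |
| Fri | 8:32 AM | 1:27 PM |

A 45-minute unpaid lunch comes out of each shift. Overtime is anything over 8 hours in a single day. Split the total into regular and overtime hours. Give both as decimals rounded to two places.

Regular 28.17 hours, overtime 5.47 hours

Tue: 8:10 AM–6:23 PM = 10 h 13 min; less 45 min break → 9 h 28 min
Wed: 8:31 AM–7:46 PM = 11 h 15 min; less 45 min break → 10 h 30 min
Thu: 5:15 AM–3:30 PM = 10 h 15 min; less 45 min break → 9 h 30 min
Fri: 8:32 AM–1:27 PM = 4 h 55 min; less 45 min break → 4 h 10 min
Tue reg 8 h 0 min / OT 1 h 28 min; Wed reg 8 h 0 min / OT 2 h 30 min; Thu reg 8 h 0 min / OT 1 h 30 min; Fri reg 4 h 10 min / OT 0 h 0 min.
Totals: regular 28 h 10 min, overtime 5 h 28 min.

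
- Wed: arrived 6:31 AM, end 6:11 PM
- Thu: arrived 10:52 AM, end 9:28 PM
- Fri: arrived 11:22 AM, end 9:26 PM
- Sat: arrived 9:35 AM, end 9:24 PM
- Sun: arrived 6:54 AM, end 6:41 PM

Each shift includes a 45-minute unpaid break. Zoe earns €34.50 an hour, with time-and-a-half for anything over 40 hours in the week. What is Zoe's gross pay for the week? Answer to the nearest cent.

€2010.49

Wed: 6:31 AM–6:11 PM = 11 h 40 min; less 45 min break → 10 h 55 min
Thu: 10:52 AM–9:28 PM = 10 h 36 min; less 45 min break → 9 h 51 min
Fri: 11:22 AM–9:26 PM = 10 h 4 min; less 45 min break → 9 h 19 min
Sat: 9:35 AM–9:24 PM = 11 h 49 min; less 45 min break → 11 h 4 min
Sun: 6:54 AM–6:41 PM = 11 h 47 min; less 45 min break → 11 h 2 min
Total worked: 52 h 11 min = 3131 min.
Regular 40 h 0 min = 2400 min at €34.50/h; overtime 12 h 11 min = 731 min at €51.75/h.
Pay = (2400 × €34.50 + 731 × €51.75) ÷ 60 = €2010.49.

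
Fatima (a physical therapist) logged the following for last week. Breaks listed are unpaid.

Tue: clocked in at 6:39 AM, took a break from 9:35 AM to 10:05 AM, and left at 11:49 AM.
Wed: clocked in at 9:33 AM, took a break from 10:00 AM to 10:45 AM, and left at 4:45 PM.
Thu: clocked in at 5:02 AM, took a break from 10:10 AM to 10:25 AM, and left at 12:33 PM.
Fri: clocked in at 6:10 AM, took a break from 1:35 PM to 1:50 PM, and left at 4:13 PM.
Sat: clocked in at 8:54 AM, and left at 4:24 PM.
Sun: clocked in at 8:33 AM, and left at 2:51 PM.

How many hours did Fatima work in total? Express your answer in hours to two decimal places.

Tue: 6:39 AM–11:49 AM = 5 h 10 min; less 30 min break → 4 h 40 min
Wed: 9:33 AM–4:45 PM = 7 h 12 min; less 45 min break → 6 h 27 min
Thu: 5:02 AM–12:33 PM = 7 h 31 min; less 15 min break → 7 h 16 min
Fri: 6:10 AM–4:13 PM = 10 h 3 min; less 15 min break → 9 h 48 min
Sat: 8:54 AM–4:24 PM = 7 h 30 min
Sun: 8:33 AM–2:51 PM = 6 h 18 min
Total: 4 h 40 min + 6 h 27 min + 7 h 16 min + 9 h 48 min + 7 h 30 min + 6 h 18 min = 41 h 59 min.

41.98 hours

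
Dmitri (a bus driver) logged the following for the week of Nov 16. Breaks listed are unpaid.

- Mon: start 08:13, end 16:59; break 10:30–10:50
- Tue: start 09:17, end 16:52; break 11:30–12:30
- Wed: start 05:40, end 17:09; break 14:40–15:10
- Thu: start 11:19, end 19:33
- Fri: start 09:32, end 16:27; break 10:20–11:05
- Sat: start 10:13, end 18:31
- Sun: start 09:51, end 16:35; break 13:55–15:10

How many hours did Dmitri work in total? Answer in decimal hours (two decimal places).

54.18 hours

Mon: 08:13–16:59 = 8 h 46 min; less 20 min break → 8 h 26 min
Tue: 09:17–16:52 = 7 h 35 min; less 60 min break → 6 h 35 min
Wed: 05:40–17:09 = 11 h 29 min; less 30 min break → 10 h 59 min
Thu: 11:19–19:33 = 8 h 14 min
Fri: 09:32–16:27 = 6 h 55 min; less 45 min break → 6 h 10 min
Sat: 10:13–18:31 = 8 h 18 min
Sun: 09:51–16:35 = 6 h 44 min; less 75 min break → 5 h 29 min
Total: 8 h 26 min + 6 h 35 min + 10 h 59 min + 8 h 14 min + 6 h 10 min + 8 h 18 min + 5 h 29 min = 54 h 11 min.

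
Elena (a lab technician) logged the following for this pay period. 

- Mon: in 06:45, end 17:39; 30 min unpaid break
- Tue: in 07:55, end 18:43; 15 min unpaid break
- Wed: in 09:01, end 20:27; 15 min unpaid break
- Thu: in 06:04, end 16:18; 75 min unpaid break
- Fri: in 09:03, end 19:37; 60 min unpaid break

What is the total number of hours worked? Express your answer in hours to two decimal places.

Mon: 06:45–17:39 = 10 h 54 min; less 30 min break → 10 h 24 min
Tue: 07:55–18:43 = 10 h 48 min; less 15 min break → 10 h 33 min
Wed: 09:01–20:27 = 11 h 26 min; less 15 min break → 11 h 11 min
Thu: 06:04–16:18 = 10 h 14 min; less 75 min break → 8 h 59 min
Fri: 09:03–19:37 = 10 h 34 min; less 60 min break → 9 h 34 min
Total: 10 h 24 min + 10 h 33 min + 11 h 11 min + 8 h 59 min + 9 h 34 min = 50 h 41 min.

50.68 hours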